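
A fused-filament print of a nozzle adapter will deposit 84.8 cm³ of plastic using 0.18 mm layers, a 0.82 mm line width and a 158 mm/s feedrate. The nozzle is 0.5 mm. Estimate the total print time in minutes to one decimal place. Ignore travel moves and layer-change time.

Line area: 0.18 × 0.82 → 0.1476 mm².
Path length: 84800 mm³ / 0.1476 mm² → 574525.7 mm.
Extrusion time = 574525.7 / 158, so 3636.2 s.
That's 3636.2 s → 60.6 minutes.

60.6 minutes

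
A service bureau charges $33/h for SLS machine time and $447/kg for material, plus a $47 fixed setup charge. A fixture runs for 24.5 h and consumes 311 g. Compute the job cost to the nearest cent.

$994.52

Machine-time cost = 33 × 24.5, so $808.50.
Feedstock cost = 447 × 311/1000, so $139.017.
Adding setup: 808.50 + 139.017 + 47 → 994.517 ≈ $994.52.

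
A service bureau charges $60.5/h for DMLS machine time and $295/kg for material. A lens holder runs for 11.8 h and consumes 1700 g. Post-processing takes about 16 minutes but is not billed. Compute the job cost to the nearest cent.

Machine cost = 60.5 × 11.8 = $713.90.
Material charge: 295 × 1700/1000 → $501.50.
Total = 713.90 + 501.50 = $1215.40.

$1215.40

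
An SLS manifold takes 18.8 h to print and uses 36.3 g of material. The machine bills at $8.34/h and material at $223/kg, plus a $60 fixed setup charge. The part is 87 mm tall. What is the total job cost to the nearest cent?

$224.89

Machine cost = 8.34 × 18.8, so $156.792.
Feedstock cost: 223 × 36.3/1000 → $8.0949.
Total = 156.792 + 8.0949 + 60 = 224.8869 ≈ $224.89.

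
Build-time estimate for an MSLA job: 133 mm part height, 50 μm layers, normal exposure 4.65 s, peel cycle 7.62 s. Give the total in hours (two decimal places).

Number of layers: 133 / 0.05 → 2660 (rounded up).
Cycle time: 4.65 + 7.62 → 12.27 s.
Total = 2660 × 12.27 = 32638.2 s = 9.07 hours.

9.07 hours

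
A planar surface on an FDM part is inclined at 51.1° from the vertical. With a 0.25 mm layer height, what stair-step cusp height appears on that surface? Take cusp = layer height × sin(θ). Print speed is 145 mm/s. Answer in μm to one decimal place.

194.6 μm

h_c = t·sin θ = 0.25 × 0.7782 = 0.19455 mm (194.6 μm).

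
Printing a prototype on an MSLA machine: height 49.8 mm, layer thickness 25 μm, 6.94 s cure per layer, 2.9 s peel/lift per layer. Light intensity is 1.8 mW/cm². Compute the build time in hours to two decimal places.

Number of layers: 49.8 / 0.025 → 1992 (rounded up).
Each layer takes: 6.94 + 2.9 → 9.84 s.
Total = 1992 × 9.84 = 19601.28 s = 5.44 hours.

5.44 hours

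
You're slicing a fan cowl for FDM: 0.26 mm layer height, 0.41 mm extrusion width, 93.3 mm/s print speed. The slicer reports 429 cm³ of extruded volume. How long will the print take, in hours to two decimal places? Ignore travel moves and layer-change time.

Line area = 0.26 × 0.41 = 0.1066 mm².
Toolpath length = 429 cm³ / 0.1066 mm² = 429000 / 0.1066 = 4024390.2 mm.
Print-move time: 4024390.2 / 93.3 → 43133.9 s.
Converting: 43133.9 s = 11.98 hours.

11.98 hours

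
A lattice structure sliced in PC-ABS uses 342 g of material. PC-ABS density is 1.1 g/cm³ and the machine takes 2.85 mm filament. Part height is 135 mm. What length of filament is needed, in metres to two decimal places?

Volume = 342 g / 1.1 g·cm⁻³ = 310.9091 cm³ = 310909.1 mm³.
A = π r² = π × 1.425² = 6.3794 mm².
L = V/A = 310909.1/6.3794 = 48736.42 mm → 48.74 m.

48.74 m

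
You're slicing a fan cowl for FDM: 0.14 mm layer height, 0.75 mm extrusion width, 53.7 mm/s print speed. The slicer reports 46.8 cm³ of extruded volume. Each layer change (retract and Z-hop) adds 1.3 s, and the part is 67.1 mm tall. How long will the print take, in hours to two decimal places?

2.48 hours

Extrusion cross-section: 0.14 × 0.75 → 0.105 mm².
Toolpath length = 46.8 cm³ / 0.105 mm² = 46800 / 0.105 = 445714.3 mm.
Extrusion time: 445714.3 / 53.7 → 8300.1 s.
Layer count = ceil(67.1 / 0.14) = 480.
Layer-change overhead: 480 × 1.3 → 624 s.
Altogether 8300.1 + 624 = 8924.1 s, i.e. 2.48 hours.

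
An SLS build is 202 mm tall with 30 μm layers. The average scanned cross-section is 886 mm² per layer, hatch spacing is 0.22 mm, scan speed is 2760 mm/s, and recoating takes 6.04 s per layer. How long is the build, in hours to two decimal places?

Layers = ⌈202/0.03⌉ = 6734.
Scan path per layer = 886 / 0.22 = 4027.3 mm.
Scan time per layer: 4027.3 / 2760 → 1.4592 s.
Time per layer = 1.4592 + 6.04 = 7.4992 s.
6734 layers × 7.4992 s/layer = 50499.6128 s, i.e. 14.03 hours.

14.03 hours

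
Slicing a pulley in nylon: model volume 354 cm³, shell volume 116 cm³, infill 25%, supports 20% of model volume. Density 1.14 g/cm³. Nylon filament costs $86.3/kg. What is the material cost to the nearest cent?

$24.23

Interior volume = 354 − 116, so 238 cm³.
Infill deposited = 0.25 × 238, so 59.5 cm³.
Support: 0.20 × 354 → 70.8 cm³.
Deposited volume = 116 + 59.5 + 70.8, so 246.3 cm³.
Mass: 246.3 × 1.14 → 280.782 g.
Cost = 280.782 g / 1000 × $86.3/kg = $24.23.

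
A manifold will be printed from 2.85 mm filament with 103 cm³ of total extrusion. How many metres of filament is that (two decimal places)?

Cross-section of 2.85 mm filament: π·(2.85/2)² = 6.3794 mm².
Length = 103 cm³ / 6.3794 mm² = 103000 / 6.3794 = 16145.72 mm = 16.15 m.

16.15 m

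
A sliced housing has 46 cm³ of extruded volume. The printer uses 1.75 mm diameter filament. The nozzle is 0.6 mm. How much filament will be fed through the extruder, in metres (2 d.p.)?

Filament cross-section = π × (1.75/2)² = 2.4053 mm².
Length = 46 cm³ / 2.4053 mm² = 46000 / 2.4053 = 19124.43 mm = 19.12 m.

19.12 m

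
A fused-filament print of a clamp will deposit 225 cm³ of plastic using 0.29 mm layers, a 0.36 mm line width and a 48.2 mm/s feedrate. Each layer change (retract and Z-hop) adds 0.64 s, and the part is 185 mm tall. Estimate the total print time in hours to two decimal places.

12.53 hours

Extrusion cross-section = 0.29 × 0.36, so 0.1044 mm².
Total extruded path = 225000/0.1044 = 2155172.4 mm.
Extrusion time = 2155172.4 / 48.2, so 44713.1 s.
Number of layers: 185 / 0.29 → 638 (rounded up).
Non-print overhead = 638 × 0.64 = 408.32 s.
Total = 44713.1 + 408.32 = 45121.42 s = 12.53 hours.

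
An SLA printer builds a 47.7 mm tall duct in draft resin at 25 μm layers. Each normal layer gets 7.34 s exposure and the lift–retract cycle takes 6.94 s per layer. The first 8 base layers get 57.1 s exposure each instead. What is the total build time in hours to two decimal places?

7.68 hours

Layers = ⌈47.7/0.025⌉ = 1908.
Burn-in layers: 8 × (57.1 + 6.94) → 512.32 s.
Normal layers = 1900 × (7.34 + 6.94), so 27132 s.
Sum: 512.32 + 27132 = 27644.32 s → 7.68 hours.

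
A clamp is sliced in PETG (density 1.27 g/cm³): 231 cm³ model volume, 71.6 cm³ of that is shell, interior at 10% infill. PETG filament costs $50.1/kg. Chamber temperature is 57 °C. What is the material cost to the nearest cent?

Infill region = 231 − 71.6 = 159.4 cm³.
Deposited infill = 0.10 × 159.4 = 15.94 cm³.
Total printed volume: 71.6 + 15.94 → 87.54 cm³.
Mass = 87.54 × 1.27, so 111.1758 g.
At $50.1/kg: 111.1758/1000 × 50.1 = $5.57.

$5.57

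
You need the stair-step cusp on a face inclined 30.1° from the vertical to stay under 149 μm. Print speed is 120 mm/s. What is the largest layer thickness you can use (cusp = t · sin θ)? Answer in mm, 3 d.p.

t = h_c / sin θ = 0.149 / 0.5015 = 0.297 mm.

0.297 mm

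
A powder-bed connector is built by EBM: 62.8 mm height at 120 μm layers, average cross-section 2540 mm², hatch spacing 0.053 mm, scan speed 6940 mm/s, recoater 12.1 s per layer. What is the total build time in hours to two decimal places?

Number of layers: 62.8 / 0.12 → 524 (rounded up).
Hatch length per layer = 2540 / 0.053 = 47924.5 mm.
Beam time per layer = 47924.5 / 6940 = 6.9055 s.
Per-layer time = 6.9055 + 12.1, so 19.0055 s.
524 layers × 19.0055 s/layer = 9958.882 s, i.e. 2.77 hours.

2.77 hours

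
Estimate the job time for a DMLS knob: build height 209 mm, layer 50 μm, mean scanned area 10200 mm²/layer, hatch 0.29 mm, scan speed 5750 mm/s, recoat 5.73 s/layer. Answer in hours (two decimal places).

Number of layers: 209 / 0.05 → 4180 (rounded up).
Hatch length per layer = 10200 / 0.29, so 35172.4 mm.
Scan time per layer = 35172.4 / 5750, so 6.1169 s.
Time per layer = 6.1169 + 5.73, so 11.8469 s.
Total: 4180 × 11.8469 s = 49520.042 s → 13.76 hours.

13.76 hours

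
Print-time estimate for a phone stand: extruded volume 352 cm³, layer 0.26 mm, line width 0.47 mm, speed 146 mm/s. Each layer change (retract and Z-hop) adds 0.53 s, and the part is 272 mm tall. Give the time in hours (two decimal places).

Line area = 0.26 × 0.47 = 0.1222 mm².
Path length: 352000 mm³ / 0.1222 mm² → 2880523.7 mm.
Time extruding: 2880523.7 / 146 → 19729.6 s.
Layers = ⌈272/0.26⌉ = 1047.
Layer-change overhead = 1047 × 0.53, so 554.91 s.
Altogether 19729.6 + 554.91 = 20284.51 s, i.e. 5.63 hours.

5.63 hours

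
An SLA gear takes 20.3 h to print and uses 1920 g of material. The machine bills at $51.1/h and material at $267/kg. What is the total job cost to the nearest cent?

Machine-time cost = 51.1 × 20.3 = $1037.33.
Material cost = 267 × 1920/1000 = $512.64.
Job cost: 1037.33 + 512.64 = $1549.97.

$1549.97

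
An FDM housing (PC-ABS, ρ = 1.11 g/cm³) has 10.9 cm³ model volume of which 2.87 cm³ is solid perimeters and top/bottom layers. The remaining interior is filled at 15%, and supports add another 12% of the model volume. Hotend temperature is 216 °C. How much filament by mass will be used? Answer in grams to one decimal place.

6.0 g

Volume inside the shell = 10.9 − 2.87, so 8.03 cm³.
Deposited infill = 0.15 × 8.03 = 1.2045 cm³.
Support = 0.12 × 10.9, so 1.308 cm³.
Total extruded = 2.87 + 1.2045 + 1.308, so 5.3825 cm³.
Mass = 5.3825 × 1.11 = 5.974575 g.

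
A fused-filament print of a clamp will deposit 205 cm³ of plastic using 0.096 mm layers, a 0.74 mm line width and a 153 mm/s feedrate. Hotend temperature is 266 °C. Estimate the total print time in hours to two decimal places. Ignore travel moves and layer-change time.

5.24 hours

Extrusion cross-section = 0.096 × 0.74, so 0.07104 mm².
Total extruded path = 205000/0.07104 = 2885698.2 mm.
Extrusion time: 2885698.2 / 153 → 18860.8 s.
Converting: 18860.8 s = 5.24 hours.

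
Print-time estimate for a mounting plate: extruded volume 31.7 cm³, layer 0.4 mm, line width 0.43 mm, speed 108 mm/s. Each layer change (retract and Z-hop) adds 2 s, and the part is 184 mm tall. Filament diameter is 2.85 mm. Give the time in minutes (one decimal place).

43.8 minutes

Line area = 0.4 × 0.43 = 0.172 mm².
Path length: 31700 mm³ / 0.172 mm² → 184302.3 mm.
Time extruding = 184302.3 / 108, so 1706.5 s.
Layer count = ceil(184 / 0.4) = 460.
Layer-change overhead = 460 × 2, so 920 s.
Total = 1706.5 + 920 = 2626.5 s = 43.8 minutes.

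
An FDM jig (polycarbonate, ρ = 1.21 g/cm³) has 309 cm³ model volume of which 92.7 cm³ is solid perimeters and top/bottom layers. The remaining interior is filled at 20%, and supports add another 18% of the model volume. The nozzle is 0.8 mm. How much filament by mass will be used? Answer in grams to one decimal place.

Volume inside the shell = 309 − 92.7, so 216.3 cm³.
Infill deposited = 0.20 × 216.3 = 43.26 cm³.
Support: 0.18 × 309 → 55.62 cm³.
Total extruded = 92.7 + 43.26 + 55.62, so 191.58 cm³.
Mass = 191.58 × 1.21, so 231.8118 g.

231.8 g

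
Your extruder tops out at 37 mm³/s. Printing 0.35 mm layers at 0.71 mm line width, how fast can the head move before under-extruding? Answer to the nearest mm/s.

Bead cross-section: 0.35 × 0.71 → 0.2485 mm².
v_max = Q/A = 37/0.2485 = 148.89 mm/s → 149 mm/s.

149 mm/s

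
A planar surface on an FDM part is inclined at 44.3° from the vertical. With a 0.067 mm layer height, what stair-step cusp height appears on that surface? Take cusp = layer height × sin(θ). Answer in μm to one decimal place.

46.8 μm

Cusp = layer height × sin(44.3°) = 0.067 × 0.6984 = 0.046793 mm = 46.8 μm.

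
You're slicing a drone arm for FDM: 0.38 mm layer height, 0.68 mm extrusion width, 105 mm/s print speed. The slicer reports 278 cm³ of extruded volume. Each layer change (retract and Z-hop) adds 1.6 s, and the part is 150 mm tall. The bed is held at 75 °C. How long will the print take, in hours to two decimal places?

Extrusion cross-section = 0.38 × 0.68 = 0.2584 mm².
Path length: 278000 mm³ / 0.2584 mm² → 1075851.4 mm.
Print-move time = 1075851.4 / 105, so 10246.2 s.
Layer count = ceil(150 / 0.38) = 395.
Layer-change overhead: 395 × 1.6 → 632 s.
Altogether 10246.2 + 632 = 10878.2 s, i.e. 3.02 hours.

3.02 hours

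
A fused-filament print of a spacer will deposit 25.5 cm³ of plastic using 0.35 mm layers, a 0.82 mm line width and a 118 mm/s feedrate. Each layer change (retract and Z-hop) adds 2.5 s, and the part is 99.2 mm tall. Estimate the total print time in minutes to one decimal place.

Extrusion cross-section = 0.35 × 0.82 = 0.287 mm².
Total extruded path = 25500/0.287 = 88850.2 mm.
Extrusion time: 88850.2 / 118 → 753 s.
Number of layers: 99.2 / 0.35 → 284 (rounded up).
Layer-change overhead = 284 × 2.5, so 710 s.
Altogether 753 + 710 = 1463 s, i.e. 24.4 minutes.

24.4 minutes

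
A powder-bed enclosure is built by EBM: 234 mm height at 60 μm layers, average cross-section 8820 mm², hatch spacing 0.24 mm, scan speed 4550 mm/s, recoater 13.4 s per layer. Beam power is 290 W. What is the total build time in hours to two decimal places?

23.27 hours

Layers = ⌈234/0.06⌉ = 3900.
Per-layer scan distance = 8820 / 0.24 = 36750 mm.
Per-layer scan time = 36750 / 4550, so 8.0769 s.
Per-layer time: 8.0769 + 13.4 → 21.4769 s.
3900 layers × 21.4769 s/layer = 83759.91 s, i.e. 23.27 hours.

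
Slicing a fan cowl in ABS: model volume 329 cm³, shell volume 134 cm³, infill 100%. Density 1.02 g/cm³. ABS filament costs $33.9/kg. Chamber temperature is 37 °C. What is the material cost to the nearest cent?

$11.38

Volume inside the shell = 329 − 134 = 195 cm³.
Infill volume = 1.00 × 195 = 195 cm³.
Deposited volume: 134 + 195 → 329 cm³.
Mass = 329 × 1.02 = 335.58 g.
Cost = 335.58 g / 1000 × $33.9/kg = $11.38.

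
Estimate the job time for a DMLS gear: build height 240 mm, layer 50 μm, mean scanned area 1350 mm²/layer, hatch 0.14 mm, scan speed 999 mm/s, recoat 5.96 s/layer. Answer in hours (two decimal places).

20.82 hours

Layers = ⌈240/0.05⌉ = 4800.
Scan path per layer = 1350 / 0.14 = 9642.9 mm.
Per-layer scan time = 9642.9 / 999 = 9.6526 s.
Layer cycle: 9.6526 + 5.96 → 15.6126 s.
Total: 4800 × 15.6126 s = 74940.48 s → 20.82 hours.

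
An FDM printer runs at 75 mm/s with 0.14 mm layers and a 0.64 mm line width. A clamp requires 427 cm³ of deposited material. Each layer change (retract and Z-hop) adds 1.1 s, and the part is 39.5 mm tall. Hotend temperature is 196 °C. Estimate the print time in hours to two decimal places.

Extrusion cross-section: 0.14 × 0.64 → 0.0896 mm².
Total extruded path = 427000/0.0896 = 4765625 mm.
Extrusion time = 4765625 / 75, so 63541.7 s.
Layer count = ceil(39.5 / 0.14) = 283.
Layer-change overhead = 283 × 1.1 = 311.3 s.
Altogether 63541.7 + 311.3 = 63853 s, i.e. 17.74 hours.

17.74 hours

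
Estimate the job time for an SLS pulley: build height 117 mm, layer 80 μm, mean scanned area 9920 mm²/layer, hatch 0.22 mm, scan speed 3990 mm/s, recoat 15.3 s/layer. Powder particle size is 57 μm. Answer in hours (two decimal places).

Number of layers: 117 / 0.08 → 1463 (rounded up).
Per-layer scan distance: 9920 / 0.22 → 45090.9 mm.
Laser time per layer: 45090.9 / 3990 → 11.301 s.
Time per layer = 11.301 + 15.3, so 26.601 s.
1463 layers × 26.601 s/layer = 38917.263 s, i.e. 10.81 hours.

10.81 hours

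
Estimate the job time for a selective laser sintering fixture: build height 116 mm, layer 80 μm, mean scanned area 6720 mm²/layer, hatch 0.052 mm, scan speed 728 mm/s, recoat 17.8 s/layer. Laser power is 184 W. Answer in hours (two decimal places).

78.67 hours

Layer count = ceil(116 / 0.08) = 1450.
Per-layer scan distance = 6720 / 0.052 = 129230.8 mm.
Laser time per layer: 129230.8 / 728 → 177.5148 s.
Layer cycle: 177.5148 + 17.8 → 195.3148 s.
Total: 1450 × 195.3148 s = 283206.46 s → 78.67 hours.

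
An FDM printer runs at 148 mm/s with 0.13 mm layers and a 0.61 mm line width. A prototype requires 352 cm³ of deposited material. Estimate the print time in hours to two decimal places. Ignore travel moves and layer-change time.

Extrusion cross-section: 0.13 × 0.61 → 0.0793 mm².
Path length: 352000 mm³ / 0.0793 mm² → 4438839.8 mm.
Extrusion time: 4438839.8 / 148 → 29992.2 s.
In the requested units: 29992.2 s = 8.33 hours.

8.33 hours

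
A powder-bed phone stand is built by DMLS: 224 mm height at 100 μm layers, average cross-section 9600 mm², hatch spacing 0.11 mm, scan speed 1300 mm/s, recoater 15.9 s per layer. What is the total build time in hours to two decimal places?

51.66 hours

Layer count = ceil(224 / 0.1) = 2240.
Per-layer scan distance = 9600 / 0.11, so 87272.7 mm.
Laser time per layer = 87272.7 / 1300 = 67.1328 s.
Layer cycle: 67.1328 + 15.9 → 83.0328 s.
Total: 2240 × 83.0328 s = 185993.472 s → 51.66 hours.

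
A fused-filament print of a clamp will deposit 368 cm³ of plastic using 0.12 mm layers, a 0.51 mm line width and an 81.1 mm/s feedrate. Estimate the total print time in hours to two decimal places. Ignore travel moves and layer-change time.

Extrusion cross-section = 0.12 × 0.51, so 0.0612 mm².
Toolpath length = 368 cm³ / 0.0612 mm² = 368000 / 0.0612 = 6013071.9 mm.
Time extruding = 6013071.9 / 81.1, so 74143.9 s.
Converting: 74143.9 s = 20.60 hours.

20.60 hours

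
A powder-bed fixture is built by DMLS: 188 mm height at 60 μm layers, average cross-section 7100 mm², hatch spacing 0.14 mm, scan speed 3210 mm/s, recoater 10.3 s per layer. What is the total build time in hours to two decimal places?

Layer count = ceil(188 / 0.06) = 3134.
Hatch length per layer = 7100 / 0.14 = 50714.3 mm.
Scan time per layer: 50714.3 / 3210 → 15.7988 s.
Per-layer time: 15.7988 + 10.3 → 26.0988 s.
Total: 3134 × 26.0988 s = 81793.6392 s → 22.72 hours.

22.72 hours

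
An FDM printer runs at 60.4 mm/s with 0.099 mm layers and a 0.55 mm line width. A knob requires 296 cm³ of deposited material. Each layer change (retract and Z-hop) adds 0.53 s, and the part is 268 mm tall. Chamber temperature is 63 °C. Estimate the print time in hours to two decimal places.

Bead cross-section = 0.099 × 0.55, so 0.05445 mm².
Toolpath length = 296 cm³ / 0.05445 mm² = 296000 / 0.05445 = 5436180 mm.
Print-move time = 5436180 / 60.4, so 90003 s.
Layers = ⌈268/0.099⌉ = 2708.
Z-hop total = 2708 × 0.53 = 1435.24 s.
Altogether 90003 + 1435.24 = 91438.24 s, i.e. 25.40 hours.

25.40 hours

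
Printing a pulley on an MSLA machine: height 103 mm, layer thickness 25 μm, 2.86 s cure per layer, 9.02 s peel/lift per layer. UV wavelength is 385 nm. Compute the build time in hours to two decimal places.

Layers = ⌈103/0.025⌉ = 4120.
Cycle time: 2.86 + 9.02 → 11.88 s.
Total = 4120 × 11.88 = 48945.6 s = 13.60 hours.

13.60 hours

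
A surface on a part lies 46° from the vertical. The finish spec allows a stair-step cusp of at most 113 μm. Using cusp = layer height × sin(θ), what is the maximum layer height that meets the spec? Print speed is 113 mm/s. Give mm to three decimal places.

sin(46°) = 0.7193; t_max = 0.113/0.7193 = 0.157 mm.

0.157 mm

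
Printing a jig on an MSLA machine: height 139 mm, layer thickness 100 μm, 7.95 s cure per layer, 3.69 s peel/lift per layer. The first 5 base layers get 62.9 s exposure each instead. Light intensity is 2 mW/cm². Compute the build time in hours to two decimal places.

Layers = ⌈139/0.1⌉ = 1390.
Burn-in layers: 5 × (62.9 + 3.69) → 332.95 s.
Regular layers = 1385 × (7.95 + 3.69), so 16121.4 s.
Sum: 332.95 + 16121.4 = 16454.35 s → 4.57 hours.

4.57 hours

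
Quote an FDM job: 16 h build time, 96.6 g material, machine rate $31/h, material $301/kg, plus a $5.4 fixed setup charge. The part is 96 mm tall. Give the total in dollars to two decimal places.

$530.48

Time charge = 31 × 16, so $496.00.
Feedstock cost = 301 × 96.6/1000, so $29.0766.
Total = 496.00 + 29.0766 + 5.4 = 530.4766 ≈ $530.48.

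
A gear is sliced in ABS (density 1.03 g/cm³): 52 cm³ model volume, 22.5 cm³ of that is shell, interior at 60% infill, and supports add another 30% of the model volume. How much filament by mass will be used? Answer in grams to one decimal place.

57.5 g

Infill region = 52 − 22.5 = 29.5 cm³.
Infill volume = 0.60 × 29.5, so 17.7 cm³.
Support = 0.30 × 52 = 15.6 cm³.
Deposited volume = 22.5 + 17.7 + 15.6 = 55.8 cm³.
Mass: 55.8 × 1.03 → 57.474 g.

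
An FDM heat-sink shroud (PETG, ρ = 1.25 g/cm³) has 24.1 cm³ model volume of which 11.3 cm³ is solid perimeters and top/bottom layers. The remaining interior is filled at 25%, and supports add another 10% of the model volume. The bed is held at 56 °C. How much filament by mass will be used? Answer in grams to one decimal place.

21.1 g

Interior volume = 24.1 − 11.3 = 12.8 cm³.
Deposited infill = 0.25 × 12.8 = 3.2 cm³.
Support = 0.10 × 24.1, so 2.41 cm³.
Total extruded = 11.3 + 3.2 + 2.41, so 16.91 cm³.
Mass = 16.91 × 1.25, so 21.1375 g.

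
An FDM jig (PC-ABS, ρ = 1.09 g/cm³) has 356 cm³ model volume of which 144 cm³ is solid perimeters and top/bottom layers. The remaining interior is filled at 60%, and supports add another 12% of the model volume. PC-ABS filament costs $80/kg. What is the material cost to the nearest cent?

Infill region = 356 − 144, so 212 cm³.
Infill deposited: 0.60 × 212 → 127.2 cm³.
Support = 0.12 × 356 = 42.72 cm³.
Total extruded = 144 + 127.2 + 42.72, so 313.92 cm³.
Mass = 313.92 × 1.09, so 342.1728 g.
Cost = 342.1728 g / 1000 × $80/kg = $27.37.

$27.37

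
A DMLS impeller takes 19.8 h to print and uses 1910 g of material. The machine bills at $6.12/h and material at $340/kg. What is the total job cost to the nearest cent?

$770.58

Machine cost = 6.12 × 19.8, so $121.176.
Material charge: 340 × 1910/1000 → $649.40.
Job cost: 121.176 + 649.40 = 770.576 ≈ $770.58.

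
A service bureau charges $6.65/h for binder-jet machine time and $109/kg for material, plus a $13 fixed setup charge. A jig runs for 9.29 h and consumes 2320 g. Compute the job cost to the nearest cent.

$327.66

Machine-time cost: 6.65 × 9.29 → $61.7785.
Material cost: 109 × 2320/1000 → $252.88.
Total = 61.7785 + 252.88 + 13 = 327.6585 ≈ $327.66.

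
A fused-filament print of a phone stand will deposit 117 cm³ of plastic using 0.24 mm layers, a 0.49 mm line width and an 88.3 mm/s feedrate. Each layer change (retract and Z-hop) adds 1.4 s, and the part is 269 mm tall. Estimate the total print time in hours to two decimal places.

3.57 hours

Bead cross-section: 0.24 × 0.49 → 0.1176 mm².
Toolpath length = 117 cm³ / 0.1176 mm² = 117000 / 0.1176 = 994898 mm.
Extrusion time = 994898 / 88.3 = 11267.2 s.
Layers = ⌈269/0.24⌉ = 1121.
Layer-change overhead = 1121 × 1.4 = 1569.4 s.
Total = 11267.2 + 1569.4 = 12836.6 s = 3.57 hours.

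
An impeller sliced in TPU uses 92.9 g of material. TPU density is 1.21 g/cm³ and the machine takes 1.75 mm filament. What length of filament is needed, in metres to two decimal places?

Volume = 92.9 g / 1.21 g·cm⁻³ = 76.7769 cm³ = 76776.9 mm³.
Cross-section of 1.75 mm filament: π·(1.75/2)² = 2.4053 mm².
Length = 76776.9 / 2.4053 = 31919.89 mm = 31.92 m.

31.92 m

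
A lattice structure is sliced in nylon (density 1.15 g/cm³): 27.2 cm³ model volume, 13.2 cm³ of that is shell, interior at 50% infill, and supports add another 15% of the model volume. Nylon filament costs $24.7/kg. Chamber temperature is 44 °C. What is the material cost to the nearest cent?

$0.69

Infill region: 27.2 − 13.2 → 14 cm³.
Infill deposited: 0.50 × 14 → 7 cm³.
Support = 0.15 × 27.2, so 4.08 cm³.
Total printed volume = 13.2 + 7 + 4.08, so 24.28 cm³.
Mass: 24.28 × 1.15 → 27.922 g.
At $24.7/kg: 27.922/1000 × 24.7 = $0.69.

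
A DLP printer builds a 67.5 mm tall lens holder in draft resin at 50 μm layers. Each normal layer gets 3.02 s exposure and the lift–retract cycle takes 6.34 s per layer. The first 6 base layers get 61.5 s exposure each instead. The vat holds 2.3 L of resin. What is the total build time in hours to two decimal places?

3.61 hours

Layer count = ceil(67.5 / 0.05) = 1350.
Bottom layers = 6 × (61.5 + 6.34), so 407.04 s.
Normal layers = 1344 × (3.02 + 6.34) = 12579.84 s.
Total = 407.04 + 12579.84 = 12986.88 s = 3.61 hours.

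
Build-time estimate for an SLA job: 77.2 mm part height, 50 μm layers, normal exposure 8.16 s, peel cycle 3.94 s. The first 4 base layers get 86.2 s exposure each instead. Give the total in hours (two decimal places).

Layers = ⌈77.2/0.05⌉ = 1544.
Burn-in layers = 4 × (86.2 + 3.94) = 360.56 s.
Regular layers: 1540 × (8.16 + 3.94) → 18634 s.
Sum: 360.56 + 18634 = 18994.56 s → 5.28 hours.

5.28 hours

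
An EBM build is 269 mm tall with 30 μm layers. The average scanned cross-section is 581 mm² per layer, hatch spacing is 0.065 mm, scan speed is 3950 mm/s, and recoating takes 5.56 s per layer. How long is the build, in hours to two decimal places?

Number of layers: 269 / 0.03 → 8967 (rounded up).
Hatch length per layer = 581 / 0.065, so 8938.5 mm.
Scan time per layer = 8938.5 / 3950 = 2.2629 s.
Layer cycle = 2.2629 + 5.56, so 7.8229 s.
Total: 8967 × 7.8229 s = 70147.9443 s → 19.49 hours.

19.49 hours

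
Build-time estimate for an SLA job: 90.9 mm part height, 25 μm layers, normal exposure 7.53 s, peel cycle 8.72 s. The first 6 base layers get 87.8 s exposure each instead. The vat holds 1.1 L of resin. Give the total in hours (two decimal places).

Layer count = ceil(90.9 / 0.025) = 3636.
Bottom layers = 6 × (87.8 + 8.72) = 579.12 s.
Normal layers: 3630 × (7.53 + 8.72) → 58987.5 s.
Sum: 579.12 + 58987.5 = 59566.62 s → 16.55 hours.

16.55 hours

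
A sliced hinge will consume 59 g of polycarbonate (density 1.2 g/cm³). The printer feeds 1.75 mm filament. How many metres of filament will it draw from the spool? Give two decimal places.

Volume = 59 g / 1.2 g·cm⁻³ = 49.1667 cm³ = 49166.7 mm³.
Cross-section of 1.75 mm filament: π·(1.75/2)² = 2.4053 mm².
Length = 49166.7 / 2.4053 = 20440.98 mm = 20.44 m.

20.44 m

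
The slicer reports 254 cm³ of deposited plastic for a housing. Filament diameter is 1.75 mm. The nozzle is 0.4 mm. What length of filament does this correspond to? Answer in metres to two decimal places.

105.60 m

Cross-section of 1.75 mm filament: π·(1.75/2)² = 2.4053 mm².
Length = 254 cm³ / 2.4053 mm² = 254000 / 2.4053 = 105600.13 mm = 105.60 m.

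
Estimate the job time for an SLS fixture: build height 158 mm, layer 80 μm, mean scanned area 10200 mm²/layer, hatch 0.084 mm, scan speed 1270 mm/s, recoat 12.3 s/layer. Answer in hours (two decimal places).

59.20 hours

Number of layers: 158 / 0.08 → 1975 (rounded up).
Scan path per layer: 10200 / 0.084 → 121428.6 mm.
Laser time per layer = 121428.6 / 1270, so 95.6131 s.
Per-layer time: 95.6131 + 12.3 → 107.9131 s.
Total: 1975 × 107.9131 s = 213128.3725 s → 59.20 hours.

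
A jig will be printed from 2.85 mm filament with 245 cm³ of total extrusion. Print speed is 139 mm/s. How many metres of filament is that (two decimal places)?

Filament cross-section = π × (2.85/2)² = 6.3794 mm².
Length = 245 cm³ / 6.3794 mm² = 245000 / 6.3794 = 38404.87 mm = 38.40 m.

38.40 m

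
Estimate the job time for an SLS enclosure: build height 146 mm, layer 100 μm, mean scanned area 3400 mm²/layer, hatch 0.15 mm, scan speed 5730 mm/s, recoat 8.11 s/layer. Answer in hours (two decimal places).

4.89 hours

Layers = ⌈146/0.1⌉ = 1460.
Scan path per layer = 3400 / 0.15 = 22666.7 mm.
Per-layer scan time = 22666.7 / 5730 = 3.9558 s.
Layer cycle = 3.9558 + 8.11 = 12.0658 s.
1460 layers × 12.0658 s/layer = 17616.068 s, i.e. 4.89 hours.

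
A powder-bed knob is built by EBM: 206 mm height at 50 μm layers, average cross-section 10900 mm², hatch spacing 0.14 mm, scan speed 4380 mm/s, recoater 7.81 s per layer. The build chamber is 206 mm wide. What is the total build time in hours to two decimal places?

Layers = ⌈206/0.05⌉ = 4120.
Per-layer scan distance = 10900 / 0.14, so 77857.1 mm.
Beam time per layer = 77857.1 / 4380 = 17.7756 s.
Per-layer time: 17.7756 + 7.81 → 25.5856 s.
4120 layers × 25.5856 s/layer = 105412.672 s, i.e. 29.28 hours.

29.28 hours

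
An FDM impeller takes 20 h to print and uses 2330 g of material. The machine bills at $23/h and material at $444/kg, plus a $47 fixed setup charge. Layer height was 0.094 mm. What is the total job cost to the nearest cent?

$1541.52

Machine cost = 23 × 20, so $460.00.
Material cost = 444 × 2330/1000 = $1034.52.
Adding setup: 460.00 + 1034.52 + 47 → $1541.52.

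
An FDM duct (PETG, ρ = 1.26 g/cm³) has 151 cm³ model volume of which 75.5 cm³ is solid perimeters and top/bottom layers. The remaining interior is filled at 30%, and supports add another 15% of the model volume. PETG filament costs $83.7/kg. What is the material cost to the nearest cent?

$12.74

Interior volume = 151 − 75.5, so 75.5 cm³.
Deposited infill = 0.30 × 75.5, so 22.65 cm³.
Support = 0.15 × 151, so 22.65 cm³.
Total extruded: 75.5 + 22.65 + 22.65 → 120.8 cm³.
Mass = 120.8 × 1.26, so 152.208 g.
Cost = 152.208 g / 1000 × $83.7/kg = $12.74.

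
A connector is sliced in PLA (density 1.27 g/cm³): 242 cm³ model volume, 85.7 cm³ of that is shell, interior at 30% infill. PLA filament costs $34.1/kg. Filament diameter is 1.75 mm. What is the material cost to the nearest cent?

$5.74

Interior volume = 242 − 85.7, so 156.3 cm³.
Infill deposited: 0.30 × 156.3 → 46.89 cm³.
Deposited volume: 85.7 + 46.89 → 132.59 cm³.
Mass = 132.59 × 1.27, so 168.3893 g.
At $34.1/kg: 168.3893/1000 × 34.1 = $5.74.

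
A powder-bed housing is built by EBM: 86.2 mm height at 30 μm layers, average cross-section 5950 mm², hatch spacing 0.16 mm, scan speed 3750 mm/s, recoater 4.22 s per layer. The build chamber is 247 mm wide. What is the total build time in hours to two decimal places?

Layer count = ceil(86.2 / 0.03) = 2874.
Per-layer scan distance = 5950 / 0.16, so 37187.5 mm.
Beam time per layer: 37187.5 / 3750 → 9.9167 s.
Layer cycle = 9.9167 + 4.22 = 14.1367 s.
Build time = 2874 × 14.1367 = 40628.8758 s = 11.29 hours.

11.29 hours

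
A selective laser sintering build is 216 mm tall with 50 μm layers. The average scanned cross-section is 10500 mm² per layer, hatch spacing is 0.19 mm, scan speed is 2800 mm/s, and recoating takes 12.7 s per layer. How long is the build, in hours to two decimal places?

38.92 hours

Layers = ⌈216/0.05⌉ = 4320.
Hatch length per layer: 10500 / 0.19 → 55263.2 mm.
Laser time per layer = 55263.2 / 2800, so 19.7369 s.
Layer cycle: 19.7369 + 12.7 → 32.4369 s.
4320 layers × 32.4369 s/layer = 140127.408 s, i.e. 38.92 hours.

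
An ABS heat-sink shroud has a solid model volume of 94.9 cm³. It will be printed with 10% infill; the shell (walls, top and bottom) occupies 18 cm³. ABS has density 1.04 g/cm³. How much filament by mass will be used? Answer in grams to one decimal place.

26.7 g

Volume inside the shell: 94.9 − 18 → 76.9 cm³.
Deposited infill = 0.10 × 76.9, so 7.69 cm³.
Total extruded = 18 + 7.69 = 25.69 cm³.
Mass: 25.69 × 1.04 → 26.7176 g.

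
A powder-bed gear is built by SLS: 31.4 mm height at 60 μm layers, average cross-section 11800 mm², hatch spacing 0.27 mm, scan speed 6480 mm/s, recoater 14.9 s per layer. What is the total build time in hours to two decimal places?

3.15 hours

Layer count = ceil(31.4 / 0.06) = 524.
Scan path per layer = 11800 / 0.27 = 43703.7 mm.
Laser time per layer: 43703.7 / 6480 → 6.7444 s.
Layer cycle = 6.7444 + 14.9, so 21.6444 s.
Build time = 524 × 21.6444 = 11341.6656 s = 3.15 hours.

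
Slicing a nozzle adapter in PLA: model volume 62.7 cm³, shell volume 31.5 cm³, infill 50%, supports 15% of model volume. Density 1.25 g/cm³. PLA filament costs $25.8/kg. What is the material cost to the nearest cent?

Interior volume: 62.7 − 31.5 → 31.2 cm³.
Infill deposited = 0.50 × 31.2, so 15.6 cm³.
Support: 0.15 × 62.7 → 9.405 cm³.
Deposited volume = 31.5 + 15.6 + 9.405, so 56.505 cm³.
Mass = 56.505 × 1.25, so 70.63125 g.
Cost = 70.63125 g / 1000 × $25.8/kg = $1.82.

$1.82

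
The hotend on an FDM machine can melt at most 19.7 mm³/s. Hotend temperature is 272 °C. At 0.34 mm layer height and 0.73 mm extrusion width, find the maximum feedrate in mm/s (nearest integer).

Extrusion cross-section: 0.34 × 0.73 → 0.2482 mm².
Max speed = 19.7 / 0.2482 = 79.37 ≈ 79 mm/s.

79 mm/s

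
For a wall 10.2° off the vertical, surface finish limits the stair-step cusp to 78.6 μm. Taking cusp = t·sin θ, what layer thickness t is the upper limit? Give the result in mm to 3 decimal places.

0.444 mm

t = h_c / sin θ = 0.0786 / 0.1771 = 0.444 mm.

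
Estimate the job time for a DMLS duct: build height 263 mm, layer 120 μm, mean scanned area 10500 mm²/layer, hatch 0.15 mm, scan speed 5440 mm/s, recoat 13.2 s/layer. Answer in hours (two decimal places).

Layer count = ceil(263 / 0.12) = 2192.
Hatch length per layer = 10500 / 0.15 = 70000 mm.
Laser time per layer = 70000 / 5440, so 12.8676 s.
Per-layer time = 12.8676 + 13.2, so 26.0676 s.
Total: 2192 × 26.0676 s = 57140.1792 s → 15.87 hours.

15.87 hours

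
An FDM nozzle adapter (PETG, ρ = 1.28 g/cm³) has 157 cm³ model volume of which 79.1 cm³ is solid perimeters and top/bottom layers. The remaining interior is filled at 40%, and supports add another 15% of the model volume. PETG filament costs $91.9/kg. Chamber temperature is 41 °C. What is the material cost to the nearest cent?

Interior volume = 157 − 79.1, so 77.9 cm³.
Infill volume: 0.40 × 77.9 → 31.16 cm³.
Support = 0.15 × 157, so 23.55 cm³.
Total printed volume = 79.1 + 31.16 + 23.55 = 133.81 cm³.
Mass = 133.81 × 1.28, so 171.2768 g.
At $91.9/kg: 171.2768/1000 × 91.9 = $15.74.

$15.74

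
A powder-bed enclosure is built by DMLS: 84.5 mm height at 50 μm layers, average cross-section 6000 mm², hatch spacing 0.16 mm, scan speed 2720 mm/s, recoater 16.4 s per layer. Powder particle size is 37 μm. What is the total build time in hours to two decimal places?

Number of layers: 84.5 / 0.05 → 1690 (rounded up).
Per-layer scan distance = 6000 / 0.16, so 37500 mm.
Laser time per layer: 37500 / 2720 → 13.7868 s.
Layer cycle = 13.7868 + 16.4, so 30.1868 s.
Total: 1690 × 30.1868 s = 51015.692 s → 14.17 hours.

14.17 hours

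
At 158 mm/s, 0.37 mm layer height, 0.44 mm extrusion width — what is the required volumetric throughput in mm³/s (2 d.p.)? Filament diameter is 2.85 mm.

25.72

A = 0.37 × 0.44, so 0.1628 mm².
Volumetric flow = 158 × 0.1628 = 25.72 mm³/s.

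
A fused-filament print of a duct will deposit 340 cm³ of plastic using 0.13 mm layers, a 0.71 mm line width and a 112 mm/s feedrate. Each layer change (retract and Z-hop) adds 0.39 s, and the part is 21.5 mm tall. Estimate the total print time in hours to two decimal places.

9.15 hours

Extrusion cross-section = 0.13 × 0.71 = 0.0923 mm².
Path length: 340000 mm³ / 0.0923 mm² → 3683640.3 mm.
Time extruding = 3683640.3 / 112 = 32889.6 s.
Number of layers: 21.5 / 0.13 → 166 (rounded up).
Non-print overhead: 166 × 0.39 → 64.74 s.
Altogether 32889.6 + 64.74 = 32954.34 s, i.e. 9.15 hours.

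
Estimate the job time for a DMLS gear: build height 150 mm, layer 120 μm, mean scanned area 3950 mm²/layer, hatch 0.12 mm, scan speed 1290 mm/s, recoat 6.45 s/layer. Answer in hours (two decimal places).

11.10 hours

Number of layers: 150 / 0.12 → 1250 (rounded up).
Hatch length per layer: 3950 / 0.12 → 32916.7 mm.
Scan time per layer: 32916.7 / 1290 → 25.5168 s.
Per-layer time = 25.5168 + 6.45, so 31.9668 s.
Total: 1250 × 31.9668 s = 39958.5 s → 11.10 hours.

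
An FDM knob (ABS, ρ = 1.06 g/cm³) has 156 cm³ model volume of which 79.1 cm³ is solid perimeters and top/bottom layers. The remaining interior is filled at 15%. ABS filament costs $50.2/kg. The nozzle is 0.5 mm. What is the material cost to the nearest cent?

$4.82

Interior volume: 156 − 79.1 → 76.9 cm³.
Infill deposited = 0.15 × 76.9, so 11.535 cm³.
Total printed volume = 79.1 + 11.535 = 90.635 cm³.
Mass = 90.635 × 1.06 = 96.0731 g.
At $50.2/kg: 96.0731/1000 × 50.2 = $4.82.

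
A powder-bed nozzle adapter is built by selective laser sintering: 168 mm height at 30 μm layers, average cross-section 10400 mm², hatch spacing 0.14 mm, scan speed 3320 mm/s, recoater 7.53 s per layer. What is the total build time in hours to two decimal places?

46.52 hours

Layers = ⌈168/0.03⌉ = 5600.
Per-layer scan distance = 10400 / 0.14, so 74285.7 mm.
Per-layer scan time = 74285.7 / 3320 = 22.3752 s.
Layer cycle: 22.3752 + 7.53 → 29.9052 s.
5600 layers × 29.9052 s/layer = 167469.12 s, i.e. 46.52 hours.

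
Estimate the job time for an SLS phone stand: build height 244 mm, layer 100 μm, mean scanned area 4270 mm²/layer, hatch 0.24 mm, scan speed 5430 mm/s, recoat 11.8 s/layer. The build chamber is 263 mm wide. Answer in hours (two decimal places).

10.22 hours

Number of layers: 244 / 0.1 → 2440 (rounded up).
Per-layer scan distance = 4270 / 0.24, so 17791.7 mm.
Scan time per layer = 17791.7 / 5430, so 3.2766 s.
Time per layer: 3.2766 + 11.8 → 15.0766 s.
Total: 2440 × 15.0766 s = 36786.904 s → 10.22 hours.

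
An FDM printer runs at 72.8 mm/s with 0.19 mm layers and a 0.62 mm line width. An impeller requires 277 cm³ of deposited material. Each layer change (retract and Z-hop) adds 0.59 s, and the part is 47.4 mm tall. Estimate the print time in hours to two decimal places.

9.01 hours

Bead cross-section = 0.19 × 0.62 = 0.1178 mm².
Toolpath length = 277 cm³ / 0.1178 mm² = 277000 / 0.1178 = 2351443.1 mm.
Extrusion time = 2351443.1 / 72.8, so 32300 s.
Layers = ⌈47.4/0.19⌉ = 250.
Non-print overhead = 250 × 0.59, so 147.5 s.
Total = 32300 + 147.5 = 32447.5 s = 9.01 hours.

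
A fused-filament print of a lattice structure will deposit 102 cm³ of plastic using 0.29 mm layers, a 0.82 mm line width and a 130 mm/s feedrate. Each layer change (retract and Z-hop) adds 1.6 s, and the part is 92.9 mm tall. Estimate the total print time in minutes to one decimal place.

63.6 minutes

Line area = 0.29 × 0.82 = 0.2378 mm².
Path length: 102000 mm³ / 0.2378 mm² → 428931.9 mm.
Extrusion time: 428931.9 / 130 → 3299.5 s.
Layers = ⌈92.9/0.29⌉ = 321.
Layer-change overhead = 321 × 1.6, so 513.6 s.
Altogether 3299.5 + 513.6 = 3813.1 s, i.e. 63.6 minutes.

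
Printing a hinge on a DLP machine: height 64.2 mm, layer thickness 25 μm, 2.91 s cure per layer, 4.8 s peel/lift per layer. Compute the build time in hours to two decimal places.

Layers = ⌈64.2/0.025⌉ = 2568.
Each layer takes: 2.91 + 4.8 → 7.71 s.
Build time: 2568 × 7.71 s = 19799.28 s, i.e. 5.50 hours.

5.50 hours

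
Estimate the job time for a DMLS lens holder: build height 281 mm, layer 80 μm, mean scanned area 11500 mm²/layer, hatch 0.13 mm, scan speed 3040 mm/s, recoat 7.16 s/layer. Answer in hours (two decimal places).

35.38 hours

Number of layers: 281 / 0.08 → 3513 (rounded up).
Hatch length per layer = 11500 / 0.13 = 88461.5 mm.
Scan time per layer = 88461.5 / 3040, so 29.0992 s.
Layer cycle = 29.0992 + 7.16 = 36.2592 s.
Build time = 3513 × 36.2592 = 127378.5696 s = 35.38 hours.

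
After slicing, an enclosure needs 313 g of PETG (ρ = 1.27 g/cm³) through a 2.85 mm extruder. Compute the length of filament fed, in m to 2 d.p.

38.63 m

Volume = 313 g / 1.27 g·cm⁻³ = 246.4567 cm³ = 246456.7 mm³.
Cross-section of 2.85 mm filament: π·(2.85/2)² = 6.3794 mm².
Length = 246456.7 / 6.3794 = 38633.21 mm = 38.63 m.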